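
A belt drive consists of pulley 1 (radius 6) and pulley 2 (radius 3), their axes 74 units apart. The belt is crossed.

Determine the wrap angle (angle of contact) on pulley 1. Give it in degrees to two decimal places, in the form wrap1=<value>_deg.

wrap1=193.97_deg

crossed belt: β = asin((r1+r2)/C) = asin(9/74) = 6.9857°
wrap1 = wrap2 = π + 2β = 193.9714°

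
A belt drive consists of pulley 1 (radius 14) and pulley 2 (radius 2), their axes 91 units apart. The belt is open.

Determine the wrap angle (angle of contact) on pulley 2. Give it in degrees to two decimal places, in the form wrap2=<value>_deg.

wrap2=164.84_deg

open belt: β = asin((r2−r1)/C) = asin(-12/91) = -7.5776°
wrap1 = π − 2β = 195.1551°
wrap2 = π + 2β = 164.8449°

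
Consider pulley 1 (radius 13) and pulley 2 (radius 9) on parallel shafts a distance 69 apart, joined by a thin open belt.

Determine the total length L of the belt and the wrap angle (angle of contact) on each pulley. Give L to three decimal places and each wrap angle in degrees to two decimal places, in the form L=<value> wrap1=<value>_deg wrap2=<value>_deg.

open belt: β = asin((r2−r1)/C) = asin(-4/69) = -3.3234°
wrap1 = π − 2β = 186.6467°
wrap2 = π + 2β = 173.3533°
tangent length = C·cosβ = 68.8840
L = r1·wrap1 + r2·wrap2 + 2·C·cosβ = 13·3.2576 + 9·3.0256 + 2·68.8840 = 207.3470

L=207.347 wrap1=186.65_deg wrap2=173.35_deg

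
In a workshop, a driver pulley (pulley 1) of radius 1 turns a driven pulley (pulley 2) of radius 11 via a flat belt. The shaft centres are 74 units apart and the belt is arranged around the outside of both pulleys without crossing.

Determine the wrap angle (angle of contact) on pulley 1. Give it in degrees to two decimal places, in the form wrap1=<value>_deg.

open belt: β = asin((r2−r1)/C) = asin(10/74) = 7.7664°
wrap1 = π − 2β = 164.4671°
wrap2 = π + 2β = 195.5329°

wrap1=164.47_deg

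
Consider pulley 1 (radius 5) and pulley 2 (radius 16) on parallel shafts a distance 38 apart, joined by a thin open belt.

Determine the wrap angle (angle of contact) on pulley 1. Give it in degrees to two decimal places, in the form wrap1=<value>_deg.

wrap1=146.35_deg

open belt: β = asin((r2−r1)/C) = asin(11/38) = 16.8264°
wrap1 = π − 2β = 146.3471°
wrap2 = π + 2β = 213.6529°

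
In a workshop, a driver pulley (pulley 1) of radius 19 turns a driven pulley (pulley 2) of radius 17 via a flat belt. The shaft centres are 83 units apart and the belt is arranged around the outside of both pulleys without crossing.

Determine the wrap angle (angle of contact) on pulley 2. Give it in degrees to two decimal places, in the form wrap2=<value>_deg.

wrap2=177.24_deg

open belt: β = asin((r2−r1)/C) = asin(-2/83) = -1.3808°
wrap1 = π − 2β = 182.7615°
wrap2 = π + 2β = 177.2385°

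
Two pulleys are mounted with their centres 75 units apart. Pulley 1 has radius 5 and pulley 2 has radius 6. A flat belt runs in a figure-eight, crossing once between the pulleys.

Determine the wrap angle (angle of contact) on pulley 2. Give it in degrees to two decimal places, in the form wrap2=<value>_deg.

wrap2=196.87_deg

crossed belt: β = asin((r1+r2)/C) = asin(11/75) = 8.4338°
wrap1 = wrap2 = π + 2β = 196.8676°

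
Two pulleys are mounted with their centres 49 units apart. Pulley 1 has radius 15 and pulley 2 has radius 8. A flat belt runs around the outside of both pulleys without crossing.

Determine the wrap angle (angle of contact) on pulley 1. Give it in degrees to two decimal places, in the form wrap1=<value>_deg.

wrap1=196.43_deg

open belt: β = asin((r2−r1)/C) = asin(-7/49) = -8.2132°
wrap1 = π − 2β = 196.4264°
wrap2 = π + 2β = 163.5736°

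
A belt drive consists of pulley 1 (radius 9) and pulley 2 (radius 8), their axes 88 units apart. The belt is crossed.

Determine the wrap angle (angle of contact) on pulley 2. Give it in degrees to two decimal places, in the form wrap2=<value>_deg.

crossed belt: β = asin((r1+r2)/C) = asin(17/88) = 11.1385°
wrap1 = wrap2 = π + 2β = 202.2771°

wrap2=202.28_deg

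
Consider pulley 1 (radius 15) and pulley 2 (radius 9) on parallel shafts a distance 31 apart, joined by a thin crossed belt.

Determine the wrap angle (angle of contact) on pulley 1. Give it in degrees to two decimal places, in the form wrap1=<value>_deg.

wrap1=281.46_deg

crossed belt: β = asin((r1+r2)/C) = asin(24/31) = 50.7320°
wrap1 = wrap2 = π + 2β = 281.4639°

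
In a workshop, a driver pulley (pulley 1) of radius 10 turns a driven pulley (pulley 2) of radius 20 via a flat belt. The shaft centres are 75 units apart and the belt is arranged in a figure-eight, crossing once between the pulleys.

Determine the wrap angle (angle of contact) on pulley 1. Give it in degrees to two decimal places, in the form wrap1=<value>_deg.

crossed belt: β = asin((r1+r2)/C) = asin(30/75) = 23.5782°
wrap1 = wrap2 = π + 2β = 227.1564°

wrap1=227.16_deg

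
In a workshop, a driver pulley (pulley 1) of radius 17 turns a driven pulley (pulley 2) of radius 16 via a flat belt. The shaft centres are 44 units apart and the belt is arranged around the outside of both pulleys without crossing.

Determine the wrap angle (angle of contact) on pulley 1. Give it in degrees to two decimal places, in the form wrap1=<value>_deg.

open belt: β = asin((r2−r1)/C) = asin(-1/44) = -1.3023°
wrap1 = π − 2β = 182.6046°
wrap2 = π + 2β = 177.3954°

wrap1=182.60_deg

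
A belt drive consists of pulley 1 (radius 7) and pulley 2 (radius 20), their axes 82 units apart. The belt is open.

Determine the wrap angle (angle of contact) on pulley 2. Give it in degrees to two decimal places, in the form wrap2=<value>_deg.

wrap2=198.24_deg

open belt: β = asin((r2−r1)/C) = asin(13/82) = 9.1220°
wrap1 = π − 2β = 161.7561°
wrap2 = π + 2β = 198.2439°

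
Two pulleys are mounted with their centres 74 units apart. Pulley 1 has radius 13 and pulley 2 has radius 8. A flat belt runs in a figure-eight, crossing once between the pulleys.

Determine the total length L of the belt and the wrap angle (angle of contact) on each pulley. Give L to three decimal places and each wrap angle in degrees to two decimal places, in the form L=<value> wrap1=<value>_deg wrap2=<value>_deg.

crossed belt: β = asin((r1+r2)/C) = asin(21/74) = 16.4862°
wrap1 = wrap2 = π + 2β = 212.9723°
tangent length = C·cosβ = 70.9577
L = (r1+r2)·wrap + 2·C·cosβ = 21·3.7171 + 2·70.9577 = 219.9739

L=219.974 wrap1=212.97_deg wrap2=212.97_deg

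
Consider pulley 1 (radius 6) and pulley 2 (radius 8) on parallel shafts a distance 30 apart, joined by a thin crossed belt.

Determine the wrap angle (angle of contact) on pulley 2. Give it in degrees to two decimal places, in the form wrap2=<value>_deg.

wrap2=235.64_deg

crossed belt: β = asin((r1+r2)/C) = asin(14/30) = 27.8181°
wrap1 = wrap2 = π + 2β = 235.6363°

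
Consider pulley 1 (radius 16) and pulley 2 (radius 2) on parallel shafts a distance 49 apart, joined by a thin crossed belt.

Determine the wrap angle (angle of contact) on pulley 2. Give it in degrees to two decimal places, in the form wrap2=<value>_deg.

wrap2=223.10_deg

crossed belt: β = asin((r1+r2)/C) = asin(18/49) = 21.5521°
wrap1 = wrap2 = π + 2β = 223.1042°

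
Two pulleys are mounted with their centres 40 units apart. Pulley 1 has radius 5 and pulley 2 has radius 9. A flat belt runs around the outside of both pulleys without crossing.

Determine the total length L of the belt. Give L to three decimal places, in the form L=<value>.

L=124.383

open belt: β = asin((r2−r1)/C) = asin(4/40) = 5.7392°
wrap1 = π − 2β = 168.5217°
wrap2 = π + 2β = 191.4783°
tangent length = C·cosβ = 39.7995
L = r1·wrap1 + r2·wrap2 + 2·C·cosβ = 5·2.9413 + 9·3.3419 + 2·39.7995 = 124.3826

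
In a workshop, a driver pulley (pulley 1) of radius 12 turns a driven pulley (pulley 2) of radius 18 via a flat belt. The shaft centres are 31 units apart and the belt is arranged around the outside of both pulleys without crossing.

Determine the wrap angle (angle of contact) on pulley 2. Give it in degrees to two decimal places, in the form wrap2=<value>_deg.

open belt: β = asin((r2−r1)/C) = asin(6/31) = 11.1599°
wrap1 = π − 2β = 157.6801°
wrap2 = π + 2β = 202.3199°

wrap2=202.32_deg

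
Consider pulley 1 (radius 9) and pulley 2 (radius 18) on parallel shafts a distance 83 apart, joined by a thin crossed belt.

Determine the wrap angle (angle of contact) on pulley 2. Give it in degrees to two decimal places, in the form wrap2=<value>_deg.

wrap2=217.97_deg

crossed belt: β = asin((r1+r2)/C) = asin(27/83) = 18.9838°
wrap1 = wrap2 = π + 2β = 217.9676°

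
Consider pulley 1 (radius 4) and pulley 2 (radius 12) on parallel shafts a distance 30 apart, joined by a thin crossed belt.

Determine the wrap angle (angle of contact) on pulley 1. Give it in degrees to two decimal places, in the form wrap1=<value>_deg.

wrap1=244.46_deg

crossed belt: β = asin((r1+r2)/C) = asin(16/30) = 32.2310°
wrap1 = wrap2 = π + 2β = 244.4619°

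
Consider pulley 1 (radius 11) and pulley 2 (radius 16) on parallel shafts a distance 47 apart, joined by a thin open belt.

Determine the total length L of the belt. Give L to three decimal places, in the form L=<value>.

open belt: β = asin((r2−r1)/C) = asin(5/47) = 6.1069°
wrap1 = π − 2β = 167.7863°
wrap2 = π + 2β = 192.2137°
tangent length = C·cosβ = 46.7333
L = r1·wrap1 + r2·wrap2 + 2·C·cosβ = 11·2.9284 + 16·3.3548 + 2·46.7333 = 179.3554

L=179.355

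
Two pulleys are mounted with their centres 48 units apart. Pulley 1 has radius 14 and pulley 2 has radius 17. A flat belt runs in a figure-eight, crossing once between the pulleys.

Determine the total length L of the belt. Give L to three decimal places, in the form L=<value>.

crossed belt: β = asin((r1+r2)/C) = asin(31/48) = 40.2282°
wrap1 = wrap2 = π + 2β = 260.4564°
tangent length = C·cosβ = 36.6470
L = (r1+r2)·wrap + 2·C·cosβ = 31·4.5458 + 2·36.6470 = 214.2144

L=214.214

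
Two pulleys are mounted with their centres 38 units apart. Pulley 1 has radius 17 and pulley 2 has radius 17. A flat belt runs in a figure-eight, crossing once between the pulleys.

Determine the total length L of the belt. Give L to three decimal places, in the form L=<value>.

crossed belt: β = asin((r1+r2)/C) = asin(34/38) = 63.4746°
wrap1 = wrap2 = π + 2β = 306.9493°
tangent length = C·cosβ = 16.9706
L = (r1+r2)·wrap + 2·C·cosβ = 34·5.3573 + 2·16.9706 = 216.0885

L=216.089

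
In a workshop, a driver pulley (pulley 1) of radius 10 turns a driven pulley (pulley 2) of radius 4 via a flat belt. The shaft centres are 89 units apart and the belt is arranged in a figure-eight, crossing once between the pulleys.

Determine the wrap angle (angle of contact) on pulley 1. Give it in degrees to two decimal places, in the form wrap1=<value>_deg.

wrap1=198.10_deg

crossed belt: β = asin((r1+r2)/C) = asin(14/89) = 9.0504°
wrap1 = wrap2 = π + 2β = 198.1008°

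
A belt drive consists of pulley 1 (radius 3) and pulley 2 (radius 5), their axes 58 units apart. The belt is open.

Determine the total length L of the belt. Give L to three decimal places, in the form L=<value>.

L=141.202

open belt: β = asin((r2−r1)/C) = asin(2/58) = 1.9761°
wrap1 = π − 2β = 176.0478°
wrap2 = π + 2β = 183.9522°
tangent length = C·cosβ = 57.9655
L = r1·wrap1 + r2·wrap2 + 2·C·cosβ = 3·3.0726 + 5·3.2106 + 2·57.9655 = 141.2017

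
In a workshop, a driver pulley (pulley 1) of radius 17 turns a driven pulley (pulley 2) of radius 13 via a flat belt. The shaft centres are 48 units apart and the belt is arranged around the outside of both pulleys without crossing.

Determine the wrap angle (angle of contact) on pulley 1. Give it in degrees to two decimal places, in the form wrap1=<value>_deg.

open belt: β = asin((r2−r1)/C) = asin(-4/48) = -4.7802°
wrap1 = π − 2β = 189.5604°
wrap2 = π + 2β = 170.4396°

wrap1=189.56_deg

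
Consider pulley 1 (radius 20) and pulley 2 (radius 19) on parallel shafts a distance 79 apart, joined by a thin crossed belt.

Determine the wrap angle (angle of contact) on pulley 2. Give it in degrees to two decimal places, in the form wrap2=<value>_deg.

crossed belt: β = asin((r1+r2)/C) = asin(39/79) = 29.5821°
wrap1 = wrap2 = π + 2β = 239.1643°

wrap2=239.16_deg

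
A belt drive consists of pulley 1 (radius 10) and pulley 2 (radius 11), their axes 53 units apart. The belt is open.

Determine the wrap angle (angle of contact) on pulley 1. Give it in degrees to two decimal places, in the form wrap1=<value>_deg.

open belt: β = asin((r2−r1)/C) = asin(1/53) = 1.0811°
wrap1 = π − 2β = 177.8378°
wrap2 = π + 2β = 182.1622°

wrap1=177.84_deg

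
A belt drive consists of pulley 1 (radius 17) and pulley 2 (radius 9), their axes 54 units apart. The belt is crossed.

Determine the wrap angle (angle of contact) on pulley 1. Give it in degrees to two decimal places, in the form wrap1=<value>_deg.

wrap1=237.56_deg

crossed belt: β = asin((r1+r2)/C) = asin(26/54) = 28.7822°
wrap1 = wrap2 = π + 2β = 237.5644°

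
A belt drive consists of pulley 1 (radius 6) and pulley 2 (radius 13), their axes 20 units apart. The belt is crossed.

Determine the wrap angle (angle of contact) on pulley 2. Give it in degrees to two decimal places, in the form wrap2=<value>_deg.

crossed belt: β = asin((r1+r2)/C) = asin(19/20) = 71.8051°
wrap1 = wrap2 = π + 2β = 323.6103°

wrap2=323.61_deg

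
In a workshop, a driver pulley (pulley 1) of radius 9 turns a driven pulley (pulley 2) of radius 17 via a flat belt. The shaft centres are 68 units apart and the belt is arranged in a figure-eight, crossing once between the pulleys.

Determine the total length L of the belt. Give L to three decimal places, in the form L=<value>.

crossed belt: β = asin((r1+r2)/C) = asin(26/68) = 22.4795°
wrap1 = wrap2 = π + 2β = 224.9590°
tangent length = C·cosβ = 62.8331
L = (r1+r2)·wrap + 2·C·cosβ = 26·3.9263 + 2·62.8331 = 227.7494

L=227.749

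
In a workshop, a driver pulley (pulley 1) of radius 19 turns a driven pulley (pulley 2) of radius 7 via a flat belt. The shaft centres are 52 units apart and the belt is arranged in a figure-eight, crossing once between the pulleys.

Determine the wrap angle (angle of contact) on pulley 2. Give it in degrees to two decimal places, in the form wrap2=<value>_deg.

crossed belt: β = asin((r1+r2)/C) = asin(26/52) = 30.0000°
wrap1 = wrap2 = π + 2β = 240.0000°

wrap2=240.00_deg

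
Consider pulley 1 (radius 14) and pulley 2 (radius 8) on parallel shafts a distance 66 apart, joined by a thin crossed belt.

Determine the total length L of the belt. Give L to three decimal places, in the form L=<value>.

crossed belt: β = asin((r1+r2)/C) = asin(22/66) = 19.4712°
wrap1 = wrap2 = π + 2β = 218.9424°
tangent length = C·cosβ = 62.2254
L = (r1+r2)·wrap + 2·C·cosβ = 22·3.8213 + 2·62.2254 = 208.5187

L=208.519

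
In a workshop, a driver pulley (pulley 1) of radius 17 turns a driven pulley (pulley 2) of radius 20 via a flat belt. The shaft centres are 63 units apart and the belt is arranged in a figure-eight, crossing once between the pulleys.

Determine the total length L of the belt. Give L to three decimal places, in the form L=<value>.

L=264.671

crossed belt: β = asin((r1+r2)/C) = asin(37/63) = 35.9658°
wrap1 = wrap2 = π + 2β = 251.9315°
tangent length = C·cosβ = 50.9902
L = (r1+r2)·wrap + 2·C·cosβ = 37·4.3970 + 2·50.9902 = 264.6707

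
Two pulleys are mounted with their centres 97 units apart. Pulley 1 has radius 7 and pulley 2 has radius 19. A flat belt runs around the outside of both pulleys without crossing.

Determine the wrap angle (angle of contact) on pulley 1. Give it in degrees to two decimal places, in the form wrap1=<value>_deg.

wrap1=165.79_deg

open belt: β = asin((r2−r1)/C) = asin(12/97) = 7.1063°
wrap1 = π − 2β = 165.7873°
wrap2 = π + 2β = 194.2127°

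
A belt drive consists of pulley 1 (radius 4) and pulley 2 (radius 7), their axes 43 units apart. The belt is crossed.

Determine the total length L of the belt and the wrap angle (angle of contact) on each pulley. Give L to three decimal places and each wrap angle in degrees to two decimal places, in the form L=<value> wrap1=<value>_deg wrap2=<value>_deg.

crossed belt: β = asin((r1+r2)/C) = asin(11/43) = 14.8218°
wrap1 = wrap2 = π + 2β = 209.6436°
tangent length = C·cosβ = 41.5692
L = (r1+r2)·wrap + 2·C·cosβ = 11·3.6590 + 2·41.5692 = 123.3871

L=123.387 wrap1=209.64_deg wrap2=209.64_deg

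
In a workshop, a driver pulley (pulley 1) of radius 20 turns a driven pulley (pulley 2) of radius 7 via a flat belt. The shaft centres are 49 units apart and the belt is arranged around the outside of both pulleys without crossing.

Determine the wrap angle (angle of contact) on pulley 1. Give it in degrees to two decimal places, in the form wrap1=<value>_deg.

open belt: β = asin((r2−r1)/C) = asin(-13/49) = -15.3851°
wrap1 = π − 2β = 210.7703°
wrap2 = π + 2β = 149.2297°

wrap1=210.77_deg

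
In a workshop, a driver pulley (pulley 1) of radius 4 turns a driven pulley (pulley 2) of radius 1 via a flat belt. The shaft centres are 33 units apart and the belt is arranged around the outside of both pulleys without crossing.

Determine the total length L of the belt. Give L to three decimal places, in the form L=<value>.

L=81.981

open belt: β = asin((r2−r1)/C) = asin(-3/33) = -5.2159°
wrap1 = π − 2β = 190.4318°
wrap2 = π + 2β = 169.5682°
tangent length = C·cosβ = 32.8634
L = r1·wrap1 + r2·wrap2 + 2·C·cosβ = 4·3.3237 + 1·2.9595 + 2·32.8634 = 81.9809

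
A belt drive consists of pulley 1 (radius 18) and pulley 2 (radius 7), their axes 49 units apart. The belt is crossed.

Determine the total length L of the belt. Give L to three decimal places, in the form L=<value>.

L=189.596

crossed belt: β = asin((r1+r2)/C) = asin(25/49) = 30.6774°
wrap1 = wrap2 = π + 2β = 241.3548°
tangent length = C·cosβ = 42.1426
L = (r1+r2)·wrap + 2·C·cosβ = 25·4.2124 + 2·42.1426 = 189.5961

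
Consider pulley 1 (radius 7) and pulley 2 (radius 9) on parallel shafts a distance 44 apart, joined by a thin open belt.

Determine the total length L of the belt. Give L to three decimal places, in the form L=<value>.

open belt: β = asin((r2−r1)/C) = asin(2/44) = 2.6053°
wrap1 = π − 2β = 174.7895°
wrap2 = π + 2β = 185.2105°
tangent length = C·cosβ = 43.9545
L = r1·wrap1 + r2·wrap2 + 2·C·cosβ = 7·3.0507 + 9·3.2325 + 2·43.9545 = 138.3564

L=138.356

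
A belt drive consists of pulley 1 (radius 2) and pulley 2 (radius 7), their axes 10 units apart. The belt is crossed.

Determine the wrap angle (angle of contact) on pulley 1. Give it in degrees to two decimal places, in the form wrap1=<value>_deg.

crossed belt: β = asin((r1+r2)/C) = asin(9/10) = 64.1581°
wrap1 = wrap2 = π + 2β = 308.3161°

wrap1=308.32_deg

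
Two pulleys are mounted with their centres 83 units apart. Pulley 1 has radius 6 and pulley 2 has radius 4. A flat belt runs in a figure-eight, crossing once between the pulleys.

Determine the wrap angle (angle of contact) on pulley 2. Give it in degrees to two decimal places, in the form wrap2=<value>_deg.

crossed belt: β = asin((r1+r2)/C) = asin(10/83) = 6.9199°
wrap1 = wrap2 = π + 2β = 193.8398°

wrap2=193.84_deg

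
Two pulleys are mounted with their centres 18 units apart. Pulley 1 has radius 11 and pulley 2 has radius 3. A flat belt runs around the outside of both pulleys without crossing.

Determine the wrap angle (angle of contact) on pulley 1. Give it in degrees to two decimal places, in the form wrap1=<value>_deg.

open belt: β = asin((r2−r1)/C) = asin(-8/18) = -26.3878°
wrap1 = π − 2β = 232.7756°
wrap2 = π + 2β = 127.2244°

wrap1=232.78_deg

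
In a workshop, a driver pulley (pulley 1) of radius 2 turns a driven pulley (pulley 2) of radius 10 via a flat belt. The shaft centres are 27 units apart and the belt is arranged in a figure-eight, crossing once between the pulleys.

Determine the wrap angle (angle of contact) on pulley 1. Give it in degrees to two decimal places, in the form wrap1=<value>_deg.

wrap1=232.78_deg

crossed belt: β = asin((r1+r2)/C) = asin(12/27) = 26.3878°
wrap1 = wrap2 = π + 2β = 232.7756°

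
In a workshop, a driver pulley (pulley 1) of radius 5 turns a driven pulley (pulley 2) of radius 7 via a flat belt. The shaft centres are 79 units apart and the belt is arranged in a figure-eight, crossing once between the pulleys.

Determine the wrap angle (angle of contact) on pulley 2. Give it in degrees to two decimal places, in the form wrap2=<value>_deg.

wrap2=197.47_deg

crossed belt: β = asin((r1+r2)/C) = asin(12/79) = 8.7370°
wrap1 = wrap2 = π + 2β = 197.4740°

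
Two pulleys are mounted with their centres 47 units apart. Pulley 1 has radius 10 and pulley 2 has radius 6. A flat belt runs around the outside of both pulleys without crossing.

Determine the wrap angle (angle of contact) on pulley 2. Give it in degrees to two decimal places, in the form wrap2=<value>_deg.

wrap2=170.24_deg

open belt: β = asin((r2−r1)/C) = asin(-4/47) = -4.8821°
wrap1 = π − 2β = 189.7643°
wrap2 = π + 2β = 170.2357°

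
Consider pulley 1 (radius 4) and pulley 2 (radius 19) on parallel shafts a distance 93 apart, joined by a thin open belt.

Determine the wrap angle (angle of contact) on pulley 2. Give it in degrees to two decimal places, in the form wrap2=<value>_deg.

open belt: β = asin((r2−r1)/C) = asin(15/93) = 9.2818°
wrap1 = π − 2β = 161.4364°
wrap2 = π + 2β = 198.5636°

wrap2=198.56_deg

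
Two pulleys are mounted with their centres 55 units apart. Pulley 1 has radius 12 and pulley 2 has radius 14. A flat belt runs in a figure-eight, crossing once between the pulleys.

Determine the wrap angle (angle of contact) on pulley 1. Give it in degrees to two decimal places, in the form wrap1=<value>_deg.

wrap1=236.42_deg

crossed belt: β = asin((r1+r2)/C) = asin(26/55) = 28.2115°
wrap1 = wrap2 = π + 2β = 236.4230°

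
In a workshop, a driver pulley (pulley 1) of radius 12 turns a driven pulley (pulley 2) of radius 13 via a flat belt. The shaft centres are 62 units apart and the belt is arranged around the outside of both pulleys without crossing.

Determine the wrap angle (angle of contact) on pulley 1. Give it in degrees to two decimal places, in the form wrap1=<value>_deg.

open belt: β = asin((r2−r1)/C) = asin(1/62) = 0.9242°
wrap1 = π − 2β = 178.1517°
wrap2 = π + 2β = 181.8483°

wrap1=178.15_deg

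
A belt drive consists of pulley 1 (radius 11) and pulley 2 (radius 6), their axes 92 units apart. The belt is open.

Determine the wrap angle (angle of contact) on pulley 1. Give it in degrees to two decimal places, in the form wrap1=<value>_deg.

open belt: β = asin((r2−r1)/C) = asin(-5/92) = -3.1154°
wrap1 = π − 2β = 186.2309°
wrap2 = π + 2β = 173.7691°

wrap1=186.23_deg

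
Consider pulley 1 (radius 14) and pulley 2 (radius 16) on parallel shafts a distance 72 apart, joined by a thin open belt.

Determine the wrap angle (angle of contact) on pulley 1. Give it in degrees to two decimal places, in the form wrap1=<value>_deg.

wrap1=176.82_deg

open belt: β = asin((r2−r1)/C) = asin(2/72) = 1.5918°
wrap1 = π − 2β = 176.8165°
wrap2 = π + 2β = 183.1835°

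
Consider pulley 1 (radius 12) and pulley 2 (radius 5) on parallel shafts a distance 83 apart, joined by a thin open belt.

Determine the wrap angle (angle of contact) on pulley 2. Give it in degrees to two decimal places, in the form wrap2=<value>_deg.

wrap2=170.32_deg

open belt: β = asin((r2−r1)/C) = asin(-7/83) = -4.8379°
wrap1 = π − 2β = 189.6758°
wrap2 = π + 2β = 170.3242°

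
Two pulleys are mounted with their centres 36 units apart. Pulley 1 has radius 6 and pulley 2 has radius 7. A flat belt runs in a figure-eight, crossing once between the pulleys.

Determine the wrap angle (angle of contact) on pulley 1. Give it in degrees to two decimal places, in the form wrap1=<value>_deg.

crossed belt: β = asin((r1+r2)/C) = asin(13/36) = 21.1684°
wrap1 = wrap2 = π + 2β = 222.3369°

wrap1=222.34_deg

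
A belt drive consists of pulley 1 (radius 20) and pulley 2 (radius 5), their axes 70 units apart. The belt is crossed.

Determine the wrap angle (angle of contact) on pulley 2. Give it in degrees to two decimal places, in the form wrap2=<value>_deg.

crossed belt: β = asin((r1+r2)/C) = asin(25/70) = 20.9248°
wrap1 = wrap2 = π + 2β = 221.8497°

wrap2=221.85_deg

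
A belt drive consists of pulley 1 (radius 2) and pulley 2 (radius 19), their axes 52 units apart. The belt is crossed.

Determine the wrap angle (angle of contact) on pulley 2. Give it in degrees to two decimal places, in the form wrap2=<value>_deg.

crossed belt: β = asin((r1+r2)/C) = asin(21/52) = 23.8188°
wrap1 = wrap2 = π + 2β = 227.6377°

wrap2=227.64_deg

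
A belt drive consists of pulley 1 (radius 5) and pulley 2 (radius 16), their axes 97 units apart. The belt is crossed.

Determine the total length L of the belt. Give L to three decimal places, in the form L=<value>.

L=264.538

crossed belt: β = asin((r1+r2)/C) = asin(21/97) = 12.5032°
wrap1 = wrap2 = π + 2β = 205.0065°
tangent length = C·cosβ = 94.6995
L = (r1+r2)·wrap + 2·C·cosβ = 21·3.5780 + 2·94.6995 = 264.5378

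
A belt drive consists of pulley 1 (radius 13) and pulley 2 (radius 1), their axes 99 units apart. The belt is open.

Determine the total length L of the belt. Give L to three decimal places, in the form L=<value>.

open belt: β = asin((r2−r1)/C) = asin(-12/99) = -6.9621°
wrap1 = π − 2β = 193.9241°
wrap2 = π + 2β = 166.0759°
tangent length = C·cosβ = 98.2700
L = r1·wrap1 + r2·wrap2 + 2·C·cosβ = 13·3.3846 + 1·2.8986 + 2·98.2700 = 243.4386

L=243.439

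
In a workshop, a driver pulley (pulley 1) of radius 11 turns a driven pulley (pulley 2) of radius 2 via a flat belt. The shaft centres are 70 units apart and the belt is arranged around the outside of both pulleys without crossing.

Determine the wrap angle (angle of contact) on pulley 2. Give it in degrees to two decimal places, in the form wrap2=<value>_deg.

open belt: β = asin((r2−r1)/C) = asin(-9/70) = -7.3870°
wrap1 = π − 2β = 194.7741°
wrap2 = π + 2β = 165.2259°

wrap2=165.23_deg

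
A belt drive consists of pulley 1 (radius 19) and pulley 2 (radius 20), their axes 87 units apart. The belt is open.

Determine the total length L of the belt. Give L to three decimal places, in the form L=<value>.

L=296.534

open belt: β = asin((r2−r1)/C) = asin(1/87) = 0.6586°
wrap1 = π − 2β = 178.6828°
wrap2 = π + 2β = 181.3172°
tangent length = C·cosβ = 86.9943
L = r1·wrap1 + r2·wrap2 + 2·C·cosβ = 19·3.1186 + 20·3.1646 + 2·86.9943 = 296.5336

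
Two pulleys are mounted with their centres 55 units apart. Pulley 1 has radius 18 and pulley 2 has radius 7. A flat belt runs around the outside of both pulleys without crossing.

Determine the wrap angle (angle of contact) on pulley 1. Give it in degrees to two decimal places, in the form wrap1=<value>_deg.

open belt: β = asin((r2−r1)/C) = asin(-11/55) = -11.5370°
wrap1 = π − 2β = 203.0739°
wrap2 = π + 2β = 156.9261°

wrap1=203.07_deg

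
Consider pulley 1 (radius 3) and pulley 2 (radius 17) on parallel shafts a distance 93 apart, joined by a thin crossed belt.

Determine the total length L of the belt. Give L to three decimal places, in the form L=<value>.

L=253.150

crossed belt: β = asin((r1+r2)/C) = asin(20/93) = 12.4187°
wrap1 = wrap2 = π + 2β = 204.8374°
tangent length = C·cosβ = 90.8240
L = (r1+r2)·wrap + 2·C·cosβ = 20·3.5751 + 2·90.8240 = 253.1497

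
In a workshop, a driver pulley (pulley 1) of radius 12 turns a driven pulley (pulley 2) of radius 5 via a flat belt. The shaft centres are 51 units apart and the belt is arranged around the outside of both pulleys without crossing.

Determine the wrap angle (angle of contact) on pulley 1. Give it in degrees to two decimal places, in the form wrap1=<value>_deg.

open belt: β = asin((r2−r1)/C) = asin(-7/51) = -7.8890°
wrap1 = π − 2β = 195.7781°
wrap2 = π + 2β = 164.2219°

wrap1=195.78_deg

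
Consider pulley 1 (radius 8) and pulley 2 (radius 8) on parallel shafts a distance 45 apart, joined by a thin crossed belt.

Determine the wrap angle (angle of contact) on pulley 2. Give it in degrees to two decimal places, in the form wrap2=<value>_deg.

wrap2=221.65_deg

crossed belt: β = asin((r1+r2)/C) = asin(16/45) = 20.8275°
wrap1 = wrap2 = π + 2β = 221.6550°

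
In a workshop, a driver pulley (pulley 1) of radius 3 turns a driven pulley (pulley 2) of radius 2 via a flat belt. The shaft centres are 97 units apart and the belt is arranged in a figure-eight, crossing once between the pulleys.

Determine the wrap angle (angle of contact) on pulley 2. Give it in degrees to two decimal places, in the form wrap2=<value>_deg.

crossed belt: β = asin((r1+r2)/C) = asin(5/97) = 2.9547°
wrap1 = wrap2 = π + 2β = 185.9094°

wrap2=185.91_deg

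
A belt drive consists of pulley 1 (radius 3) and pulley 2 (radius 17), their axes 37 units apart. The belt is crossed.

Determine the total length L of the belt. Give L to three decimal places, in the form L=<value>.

L=147.933

crossed belt: β = asin((r1+r2)/C) = asin(20/37) = 32.7204°
wrap1 = wrap2 = π + 2β = 245.4409°
tangent length = C·cosβ = 31.1288
L = (r1+r2)·wrap + 2·C·cosβ = 20·4.2838 + 2·31.1288 = 147.9326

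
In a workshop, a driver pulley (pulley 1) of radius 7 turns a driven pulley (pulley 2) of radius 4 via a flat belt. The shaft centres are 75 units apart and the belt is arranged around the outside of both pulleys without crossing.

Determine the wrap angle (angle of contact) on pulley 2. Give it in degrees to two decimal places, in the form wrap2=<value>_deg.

open belt: β = asin((r2−r1)/C) = asin(-3/75) = -2.2924°
wrap1 = π − 2β = 184.5849°
wrap2 = π + 2β = 175.4151°

wrap2=175.42_deg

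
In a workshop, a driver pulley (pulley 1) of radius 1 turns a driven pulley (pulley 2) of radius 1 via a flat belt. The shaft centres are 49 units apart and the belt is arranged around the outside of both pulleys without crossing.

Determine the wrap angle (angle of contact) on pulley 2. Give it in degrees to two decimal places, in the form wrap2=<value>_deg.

open belt: β = asin((r2−r1)/C) = asin(0/49) = 0.0000°
wrap1 = π − 2β = 180.0000°
wrap2 = π + 2β = 180.0000°

wrap2=180.00_deg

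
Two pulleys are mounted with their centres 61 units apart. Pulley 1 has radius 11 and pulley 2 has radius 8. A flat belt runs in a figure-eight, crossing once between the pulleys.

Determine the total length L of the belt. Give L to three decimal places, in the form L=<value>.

crossed belt: β = asin((r1+r2)/C) = asin(19/61) = 18.1482°
wrap1 = wrap2 = π + 2β = 216.2963°
tangent length = C·cosβ = 57.9655
L = (r1+r2)·wrap + 2·C·cosβ = 19·3.7751 + 2·57.9655 = 187.6576

L=187.658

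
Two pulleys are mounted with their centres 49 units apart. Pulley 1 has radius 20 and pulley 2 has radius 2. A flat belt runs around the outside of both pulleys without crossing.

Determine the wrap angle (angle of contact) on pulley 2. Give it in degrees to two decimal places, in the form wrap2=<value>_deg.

wrap2=136.90_deg

open belt: β = asin((r2−r1)/C) = asin(-18/49) = -21.5521°
wrap1 = π − 2β = 223.1042°
wrap2 = π + 2β = 136.8958°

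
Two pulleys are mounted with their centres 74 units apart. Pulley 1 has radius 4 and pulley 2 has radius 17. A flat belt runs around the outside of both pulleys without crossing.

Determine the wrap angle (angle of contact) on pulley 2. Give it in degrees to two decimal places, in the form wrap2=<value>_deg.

open belt: β = asin((r2−r1)/C) = asin(13/74) = 10.1180°
wrap1 = π − 2β = 159.7640°
wrap2 = π + 2β = 200.2360°

wrap2=200.24_deg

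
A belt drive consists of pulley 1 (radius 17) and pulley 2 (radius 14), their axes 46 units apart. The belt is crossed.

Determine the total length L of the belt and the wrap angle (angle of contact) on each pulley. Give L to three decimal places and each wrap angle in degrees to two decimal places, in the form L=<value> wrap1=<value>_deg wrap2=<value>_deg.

crossed belt: β = asin((r1+r2)/C) = asin(31/46) = 42.3698°
wrap1 = wrap2 = π + 2β = 264.7396°
tangent length = C·cosβ = 33.9853
L = (r1+r2)·wrap + 2·C·cosβ = 31·4.6206 + 2·33.9853 = 211.2085

L=211.208 wrap1=264.74_deg wrap2=264.74_deg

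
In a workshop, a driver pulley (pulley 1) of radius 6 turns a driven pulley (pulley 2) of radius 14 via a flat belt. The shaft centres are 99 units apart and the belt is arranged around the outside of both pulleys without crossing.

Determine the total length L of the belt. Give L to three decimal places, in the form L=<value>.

open belt: β = asin((r2−r1)/C) = asin(8/99) = 4.6350°
wrap1 = π − 2β = 170.7300°
wrap2 = π + 2β = 189.2700°
tangent length = C·cosβ = 98.6762
L = r1·wrap1 + r2·wrap2 + 2·C·cosβ = 6·2.9798 + 14·3.3034 + 2·98.6762 = 261.4787

L=261.479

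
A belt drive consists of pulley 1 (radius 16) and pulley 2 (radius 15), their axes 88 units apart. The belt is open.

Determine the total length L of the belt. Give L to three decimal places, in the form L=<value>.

open belt: β = asin((r2−r1)/C) = asin(-1/88) = -0.6511°
wrap1 = π − 2β = 181.3022°
wrap2 = π + 2β = 178.6978°
tangent length = C·cosβ = 87.9943
L = r1·wrap1 + r2·wrap2 + 2·C·cosβ = 16·3.1643 + 15·3.1189 + 2·87.9943 = 273.4007

L=273.401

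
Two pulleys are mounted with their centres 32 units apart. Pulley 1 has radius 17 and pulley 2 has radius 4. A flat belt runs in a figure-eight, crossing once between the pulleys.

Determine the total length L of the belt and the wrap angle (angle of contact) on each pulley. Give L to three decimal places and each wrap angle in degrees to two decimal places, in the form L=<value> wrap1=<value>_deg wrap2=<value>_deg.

L=144.329 wrap1=262.03_deg wrap2=262.03_deg

crossed belt: β = asin((r1+r2)/C) = asin(21/32) = 41.0145°
wrap1 = wrap2 = π + 2β = 262.0290°
tangent length = C·cosβ = 24.1454
L = (r1+r2)·wrap + 2·C·cosβ = 21·4.5733 + 2·24.1454 = 144.3294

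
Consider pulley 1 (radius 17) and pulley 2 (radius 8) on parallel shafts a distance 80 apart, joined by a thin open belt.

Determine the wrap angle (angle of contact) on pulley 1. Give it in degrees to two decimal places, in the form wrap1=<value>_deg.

open belt: β = asin((r2−r1)/C) = asin(-9/80) = -6.4594°
wrap1 = π − 2β = 192.9189°
wrap2 = π + 2β = 167.0811°

wrap1=192.92_deg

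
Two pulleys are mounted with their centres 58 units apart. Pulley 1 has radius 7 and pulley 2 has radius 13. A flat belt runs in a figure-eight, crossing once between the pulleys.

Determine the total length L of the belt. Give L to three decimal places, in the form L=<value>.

L=185.799

crossed belt: β = asin((r1+r2)/C) = asin(20/58) = 20.1713°
wrap1 = wrap2 = π + 2β = 220.3425°
tangent length = C·cosβ = 54.4426
L = (r1+r2)·wrap + 2·C·cosβ = 20·3.8457 + 2·54.4426 = 185.7993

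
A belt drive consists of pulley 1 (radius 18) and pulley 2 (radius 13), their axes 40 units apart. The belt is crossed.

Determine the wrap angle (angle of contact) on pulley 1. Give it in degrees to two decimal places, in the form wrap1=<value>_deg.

wrap1=281.61_deg

crossed belt: β = asin((r1+r2)/C) = asin(31/40) = 50.8050°
wrap1 = wrap2 = π + 2β = 281.6101°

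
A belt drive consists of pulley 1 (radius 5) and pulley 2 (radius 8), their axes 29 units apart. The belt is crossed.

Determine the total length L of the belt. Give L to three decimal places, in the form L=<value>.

crossed belt: β = asin((r1+r2)/C) = asin(13/29) = 26.6331°
wrap1 = wrap2 = π + 2β = 233.2662°
tangent length = C·cosβ = 25.9230
L = (r1+r2)·wrap + 2·C·cosβ = 13·4.0713 + 2·25.9230 = 104.7724

L=104.772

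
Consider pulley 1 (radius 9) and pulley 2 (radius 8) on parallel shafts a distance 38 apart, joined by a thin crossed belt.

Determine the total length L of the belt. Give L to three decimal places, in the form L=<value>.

L=137.148

crossed belt: β = asin((r1+r2)/C) = asin(17/38) = 26.5750°
wrap1 = wrap2 = π + 2β = 233.1499°
tangent length = C·cosβ = 33.9853
L = (r1+r2)·wrap + 2·C·cosβ = 17·4.0692 + 2·33.9853 = 137.1476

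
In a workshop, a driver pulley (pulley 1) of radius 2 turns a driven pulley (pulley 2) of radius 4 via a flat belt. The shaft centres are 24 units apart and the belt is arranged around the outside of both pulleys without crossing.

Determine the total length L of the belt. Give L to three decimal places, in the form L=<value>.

L=67.016

open belt: β = asin((r2−r1)/C) = asin(2/24) = 4.7802°
wrap1 = π − 2β = 170.4396°
wrap2 = π + 2β = 189.5604°
tangent length = C·cosβ = 23.9165
L = r1·wrap1 + r2·wrap2 + 2·C·cosβ = 2·2.9747 + 4·3.3085 + 2·23.9165 = 67.0163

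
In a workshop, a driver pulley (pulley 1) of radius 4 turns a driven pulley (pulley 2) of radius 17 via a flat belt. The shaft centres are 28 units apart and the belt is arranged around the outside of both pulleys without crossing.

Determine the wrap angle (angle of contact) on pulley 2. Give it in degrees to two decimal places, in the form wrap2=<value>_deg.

wrap2=235.33_deg

open belt: β = asin((r2−r1)/C) = asin(13/28) = 27.6640°
wrap1 = π − 2β = 124.6720°
wrap2 = π + 2β = 235.3280°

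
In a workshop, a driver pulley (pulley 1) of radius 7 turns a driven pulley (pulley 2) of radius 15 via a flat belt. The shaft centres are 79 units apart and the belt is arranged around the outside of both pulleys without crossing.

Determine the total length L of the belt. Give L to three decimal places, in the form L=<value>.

L=227.926

open belt: β = asin((r2−r1)/C) = asin(8/79) = 5.8121°
wrap1 = π − 2β = 168.3759°
wrap2 = π + 2β = 191.6241°
tangent length = C·cosβ = 78.5939
L = r1·wrap1 + r2·wrap2 + 2·C·cosβ = 7·2.9387 + 15·3.3445 + 2·78.5939 = 227.9259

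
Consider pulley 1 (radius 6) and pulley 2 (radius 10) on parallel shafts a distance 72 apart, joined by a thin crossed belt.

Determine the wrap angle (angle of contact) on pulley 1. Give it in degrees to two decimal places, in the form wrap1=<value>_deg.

wrap1=205.68_deg

crossed belt: β = asin((r1+r2)/C) = asin(16/72) = 12.8396°
wrap1 = wrap2 = π + 2β = 205.6792°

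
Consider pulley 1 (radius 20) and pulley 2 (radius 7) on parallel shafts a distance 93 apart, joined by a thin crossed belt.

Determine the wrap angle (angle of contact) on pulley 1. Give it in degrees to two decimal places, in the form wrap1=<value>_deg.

crossed belt: β = asin((r1+r2)/C) = asin(27/93) = 16.8773°
wrap1 = wrap2 = π + 2β = 213.7545°

wrap1=213.75_deg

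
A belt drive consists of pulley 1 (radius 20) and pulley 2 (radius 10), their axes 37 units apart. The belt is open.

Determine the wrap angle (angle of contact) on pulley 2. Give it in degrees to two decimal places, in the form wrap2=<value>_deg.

wrap2=148.64_deg

open belt: β = asin((r2−r1)/C) = asin(-10/37) = -15.6804°
wrap1 = π − 2β = 211.3607°
wrap2 = π + 2β = 148.6393°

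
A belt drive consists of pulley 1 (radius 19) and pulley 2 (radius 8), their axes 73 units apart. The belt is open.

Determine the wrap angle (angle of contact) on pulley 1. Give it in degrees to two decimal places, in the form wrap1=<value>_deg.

wrap1=197.33_deg

open belt: β = asin((r2−r1)/C) = asin(-11/73) = -8.6666°
wrap1 = π − 2β = 197.3332°
wrap2 = π + 2β = 162.6668°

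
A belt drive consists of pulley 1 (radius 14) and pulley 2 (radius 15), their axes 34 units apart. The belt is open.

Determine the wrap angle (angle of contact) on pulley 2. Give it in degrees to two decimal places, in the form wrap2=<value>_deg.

wrap2=183.37_deg

open belt: β = asin((r2−r1)/C) = asin(1/34) = 1.6854°
wrap1 = π − 2β = 176.6292°
wrap2 = π + 2β = 183.3708°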